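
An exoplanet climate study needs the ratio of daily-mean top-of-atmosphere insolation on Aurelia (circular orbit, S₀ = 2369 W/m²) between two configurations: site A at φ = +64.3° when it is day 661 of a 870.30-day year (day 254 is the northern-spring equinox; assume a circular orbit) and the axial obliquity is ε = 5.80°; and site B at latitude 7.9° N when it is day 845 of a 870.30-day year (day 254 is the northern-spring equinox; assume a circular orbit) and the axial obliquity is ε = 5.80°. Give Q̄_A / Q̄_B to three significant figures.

Q̄_A / Q̄_B ≈ 0.479

— Configuration A (φ=+64.3°):
Solar longitude: λ_s = 360° × (661 − 254)/870.30 = 168.356°.
sin δ = sin 5.80° × sin 168.356° = 0.02040, so δ = +1.169°.
cos H₀ = −tan(+64.3°) tan(+1.169°) = -0.0424, H₀ = 1.6132 rad.
Bracket: H₀ sin φ sin δ + cos φ cos δ sin H₀ = 1.6132×0.90108×0.02040 + 0.43366×0.99979×0.99910 = 0.029654 + 0.433179 = 0.462833.
Q̄ = (S₀/π) × [bracket] = (2369/π) × 0.462833 = 349.01 W/m².
— Configuration B (φ=+7.9°):
Solar longitude: λ_s = 360° × (845 − 254)/870.30 = 244.467°.
sin δ = sin 5.80° × sin 244.467° = -0.09119, so δ = -5.232°.
cos H₀ = −tan(+7.9°) tan(-5.232°) = 0.0127, H₀ = 1.5581 rad.
Bracket: H₀ sin φ sin δ + cos φ cos δ sin H₀ = 1.5581×0.13744×-0.09119 + 0.99051×0.99583×0.99992 = -0.019528 + 0.986301 = 0.966773.
Q̄ = (S₀/π) × [bracket] = (2369/π) × 0.966773 = 729.02 W/m².
Ratio Q̄_A / Q̄_B = 349.01 / 729.02 = 0.4787.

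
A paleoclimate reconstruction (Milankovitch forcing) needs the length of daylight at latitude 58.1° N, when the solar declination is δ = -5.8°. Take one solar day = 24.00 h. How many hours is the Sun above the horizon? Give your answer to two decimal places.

cos h₀ = −tan ϕ · tan δ = −tan(+58.1°) × tan(-5.800°) = 0.1632, so h₀ = 1.4069 rad = 80.61°.
Daylight = 2h₀/(2π) × 24.00 h = (1.4069/π) × 24.00 = 10.75 h.

10.75 h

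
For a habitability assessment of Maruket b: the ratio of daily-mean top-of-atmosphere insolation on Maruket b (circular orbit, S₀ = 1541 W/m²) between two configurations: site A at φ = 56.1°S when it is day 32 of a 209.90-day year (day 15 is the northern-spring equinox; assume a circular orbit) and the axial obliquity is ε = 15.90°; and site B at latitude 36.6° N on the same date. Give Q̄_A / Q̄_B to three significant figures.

— Configuration A (φ=-56.1°):
Solar longitude: λ_s = 360° × (32 − 15)/209.90 = 29.157°.
sin δ = sin 15.90° × sin 29.157° = 0.13347, so δ = +7.670°.
cos H₀ = −tan(-56.1°) tan(+7.670°) = 0.2004, H₀ = 1.3690 rad.
Bracket: H₀ sin φ sin δ + cos φ cos δ sin H₀ = 1.3690×-0.83001×0.13347 + 0.55775×0.99105×0.97971 = -0.151660 + 0.541543 = 0.389883.
Q̄ = (S₀/π) × [bracket] = (1541/π) × 0.389883 = 191.24 W/m².
— Configuration B (φ=+36.6°):
cos H₀ = −tan(+36.6°) tan(+7.670°) = -0.1000, H₀ = 1.6710 rad.
Bracket: H₀ sin φ sin δ + cos φ cos δ sin H₀ = 1.6710×0.59622×0.13347 + 0.80282×0.99105×0.99499 = 0.132974 + 0.791649 = 0.924623.
Q̄ = (S₀/π) × [bracket] = (1541/π) × 0.924623 = 453.54 W/m².
Ratio Q̄_A / Q̄_B = 191.24 / 453.54 = 0.4217.

Q̄_A / Q̄_B ≈ 0.422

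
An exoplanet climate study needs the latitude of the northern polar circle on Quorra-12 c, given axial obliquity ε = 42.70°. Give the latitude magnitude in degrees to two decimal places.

47.30°

The polar circle is the lowest latitude that experiences at least one full rotation of continuous daylight at the northern-summer solstice; it lies at |φ| = 90° − ε = 90° − 42.70° = 47.30°.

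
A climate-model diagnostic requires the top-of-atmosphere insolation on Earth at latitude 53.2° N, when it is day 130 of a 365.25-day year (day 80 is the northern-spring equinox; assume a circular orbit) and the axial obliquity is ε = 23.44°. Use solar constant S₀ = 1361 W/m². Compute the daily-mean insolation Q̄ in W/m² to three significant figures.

Solar longitude: λ_s = 360° × (130 − 80)/365.25 = 49.281°.
sin δ = sin 23.44° × sin 49.281° = 0.30149, so δ = +17.547°.
cos H₀ = −tan(+53.2°) tan(+17.547°) = -0.4227, H₀ = 2.0072 rad.
Bracket: H₀ sin φ sin δ + cos φ cos δ sin H₀ = 2.0072×0.80073×0.30149 + 0.59902×0.95347×0.90628 = 0.484562 + 0.517620 = 1.002182.
Q̄ = (S₀/π) × [bracket] = (1361/π) × 1.002182 = 434.2 W/m².

Q̄ ≈ 434 W/m²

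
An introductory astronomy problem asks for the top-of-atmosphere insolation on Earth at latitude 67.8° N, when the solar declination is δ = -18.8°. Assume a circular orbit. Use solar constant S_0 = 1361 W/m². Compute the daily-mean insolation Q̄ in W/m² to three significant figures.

cos h₀ = −tan(+67.8°) tan(-18.800°) = 0.8342, h₀ = 0.5841 rad.
Bracket: h₀ sin ϕ sin δ + cos ϕ cos δ sin h₀ = 0.5841×0.92587×-0.32227 + 0.37784×0.94665×0.55147 = -0.174284 + 0.197251 = 0.022967.
Q̄ = (S_0/π) × [bracket] = (1361/π) × 0.022967 = 9.950 W/m².

Q̄ ≈ 9.95 W/m²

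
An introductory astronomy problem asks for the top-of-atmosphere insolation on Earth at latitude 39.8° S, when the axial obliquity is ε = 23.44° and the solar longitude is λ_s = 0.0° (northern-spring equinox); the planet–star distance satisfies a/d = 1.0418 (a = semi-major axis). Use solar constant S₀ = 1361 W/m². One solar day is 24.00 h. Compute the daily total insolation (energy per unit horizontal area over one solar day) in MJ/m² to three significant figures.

Solar declination: sin δ = sin ε · sin λ_s = sin 23.44° × sin 0.0° = 0.00000, so δ = +0.000°.
cos H₀ = −tan(-39.8°) tan(+0.000°) = 0.0000, H₀ = 1.5708 rad.
Bracket: H₀ sin φ sin δ + cos φ cos δ sin H₀ = 1.5708×-0.64011×0.00000 + 0.76828×1.00000×1.00000 = -0.000000 + 0.768280 = 0.768280.
Inverse-square distance factor (a/d)² = 1.0418² = 1.085347.
Q̄ = (S₀/π) × 1.085347 × [bracket] = (1361/π) × 1.085347 × 0.768280 = 361.24 W/m².
Daily total = Q̄ × 24.00 h × 3600 s/h = 361.24 × 24.00 × 3600 / 10⁶ = 31.21 MJ/m².

31.2 MJ/m²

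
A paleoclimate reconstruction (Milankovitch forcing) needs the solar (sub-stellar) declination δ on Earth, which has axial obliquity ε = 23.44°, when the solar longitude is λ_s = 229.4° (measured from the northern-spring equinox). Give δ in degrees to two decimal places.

sin δ = sin ε · sin λ_s = sin 23.44° × sin 229.4° = -0.302029.
δ = arcsin(-0.302029) = -17.58°.

δ = -17.58°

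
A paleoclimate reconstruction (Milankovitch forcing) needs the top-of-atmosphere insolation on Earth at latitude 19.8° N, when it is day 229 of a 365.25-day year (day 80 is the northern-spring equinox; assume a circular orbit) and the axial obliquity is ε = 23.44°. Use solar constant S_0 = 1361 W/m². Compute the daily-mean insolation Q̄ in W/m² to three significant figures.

Q̄ ≈ 449 W/m²

Solar longitude: L_s = 360° × (229 − 80)/365.25 = 146.858°.
sin δ = sin 23.44° × sin 146.858° = 0.21748, so δ = +12.561°.
cos h₀ = −tan(+19.8°) tan(+12.561°) = -0.0802, h₀ = 1.6511 rad.
Bracket: h₀ sin ϕ sin δ + cos ϕ cos δ sin h₀ = 1.6511×0.33874×0.21748 + 0.94088×0.97607×0.99678 = 0.121635 + 0.915408 = 1.037043.
Q̄ = (S_0/π) × [bracket] = (1361/π) × 1.037043 = 449.3 W/m².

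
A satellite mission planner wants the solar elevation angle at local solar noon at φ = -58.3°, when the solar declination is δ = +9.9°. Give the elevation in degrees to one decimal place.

21.8°

At local noon the hour angle is zero, so the zenith angle equals |φ − δ| = |-58.3° − (+9.900°)| = 68.200°.
Elevation = 90° − 68.200° = 21.8°.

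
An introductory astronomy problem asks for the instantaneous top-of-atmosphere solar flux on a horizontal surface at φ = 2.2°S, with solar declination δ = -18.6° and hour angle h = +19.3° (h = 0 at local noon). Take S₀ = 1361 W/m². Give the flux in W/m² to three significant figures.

1.23e+03 W/m²

cos θ_z = sin φ sin δ + cos φ cos δ cos h = 0.012244 + 0.893845 = 0.906089.
Flux = S₀ · cos θ_z = 1361 × 0.906089 = 1233 W/m².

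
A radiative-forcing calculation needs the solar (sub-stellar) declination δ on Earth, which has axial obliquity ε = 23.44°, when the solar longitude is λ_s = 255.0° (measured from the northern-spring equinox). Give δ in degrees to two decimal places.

δ = -22.60°

sin δ = sin ε · sin λ_s = sin 23.44° × sin 255.0° = -0.384234.
δ = arcsin(-0.384234) = -22.60°.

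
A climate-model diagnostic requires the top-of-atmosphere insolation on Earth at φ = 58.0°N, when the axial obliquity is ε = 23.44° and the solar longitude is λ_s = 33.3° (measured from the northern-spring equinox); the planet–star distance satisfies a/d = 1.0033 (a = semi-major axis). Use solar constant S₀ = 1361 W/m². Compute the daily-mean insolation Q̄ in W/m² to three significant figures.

Solar declination: sin δ = sin ε · sin λ_s = sin 23.44° × sin 33.3° = 0.21839, so δ = +12.615°.
cos H₀ = −tan(+58.0°) tan(+12.615°) = -0.3582, H₀ = 1.9371 rad.
Bracket: H₀ sin φ sin δ + cos φ cos δ sin H₀ = 1.9371×0.84805×0.21839 + 0.52992×0.97586×0.93366 = 0.358762 + 0.482821 = 0.841583.
Inverse-square distance factor (a/d)² = 1.0033² = 1.006611.
Q̄ = (S₀/π) × 1.006611 × [bracket] = (1361/π) × 1.006611 × 0.841583 = 367.0 W/m².

Q̄ ≈ 367 W/m²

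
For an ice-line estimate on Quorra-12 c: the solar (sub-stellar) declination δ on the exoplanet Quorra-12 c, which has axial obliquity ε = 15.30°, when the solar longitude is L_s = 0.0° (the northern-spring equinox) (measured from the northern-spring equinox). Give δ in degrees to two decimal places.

δ = +0.00°

sin δ = sin ε · sin L_s = sin 15.30° × sin 0.0° = 0.000000.
δ = arcsin(0.000000) = +0.00°.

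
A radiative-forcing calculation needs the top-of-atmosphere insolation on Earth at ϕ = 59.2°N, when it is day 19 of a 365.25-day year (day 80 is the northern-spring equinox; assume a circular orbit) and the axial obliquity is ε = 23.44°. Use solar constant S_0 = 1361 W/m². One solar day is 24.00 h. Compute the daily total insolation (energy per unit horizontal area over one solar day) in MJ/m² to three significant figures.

4.11 MJ/m²

Solar longitude: L_s = 360° × (19 − 80)/365.25 = -60.123°, i.e. -60.123° + 360° = 299.877°.
sin δ = sin 23.44° × sin 299.877° = -0.34492, so δ = -20.177°.
cos h₀ = −tan(+59.2°) tan(-20.177°) = 0.6164, h₀ = 0.9066 rad.
Bracket: h₀ sin ϕ sin δ + cos ϕ cos δ sin h₀ = 0.9066×0.85896×-0.34492 + 0.51204×0.93863×0.78740 = -0.268601 + 0.378437 = 0.109836.
Q̄ = (S_0/π) × [bracket] = (1361/π) × 0.109836 = 47.583 W/m².
Daily total = Q̄ × 24.00 h × 3600 s/h = 47.583 × 24.00 × 3600 / 10⁶ = 4.111 MJ/m².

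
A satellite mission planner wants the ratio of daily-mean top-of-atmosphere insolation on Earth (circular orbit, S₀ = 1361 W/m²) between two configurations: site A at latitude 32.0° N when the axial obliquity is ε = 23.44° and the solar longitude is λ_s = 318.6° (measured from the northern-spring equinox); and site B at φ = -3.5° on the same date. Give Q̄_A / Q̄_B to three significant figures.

Q̄_A / Q̄_B ≈ 0.618

— Configuration A (φ=+32.0°):
Solar declination: sin δ = sin ε · sin λ_s = sin 23.44° × sin 318.6° = -0.26306, so δ = -15.252°.
cos H₀ = −tan(+32.0°) tan(-15.252°) = 0.1704, H₀ = 1.3996 rad.
Bracket: H₀ sin φ sin δ + cos φ cos δ sin H₀ = 1.3996×0.52992×-0.26306 + 0.84805×0.96478×0.98538 = -0.195105 + 0.806220 = 0.611115.
Q̄ = (S₀/π) × [bracket] = (1361/π) × 0.611115 = 264.75 W/m².
— Configuration B (φ=-3.5°):
cos H₀ = −tan(-3.5°) tan(-15.252°) = -0.0167, H₀ = 1.5875 rad.
Bracket: H₀ sin φ sin δ + cos φ cos δ sin H₀ = 1.5875×-0.06105×-0.26306 + 0.99813×0.96478×0.99986 = 0.025495 + 0.962841 = 0.988336.
Q̄ = (S₀/π) × [bracket] = (1361/π) × 0.988336 = 428.17 W/m².
Ratio Q̄_A / Q̄_B = 264.75 / 428.17 = 0.6183.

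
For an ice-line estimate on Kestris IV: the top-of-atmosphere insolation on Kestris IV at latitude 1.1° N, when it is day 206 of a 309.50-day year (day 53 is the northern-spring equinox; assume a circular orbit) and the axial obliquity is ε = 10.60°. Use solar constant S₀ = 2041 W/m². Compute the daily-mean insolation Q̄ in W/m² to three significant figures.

Q̄ ≈ 650 W/m²

Solar longitude: λ_s = 360° × (206 − 53)/309.50 = 177.964°.
sin δ = sin 10.60° × sin 177.964° = 0.00653, so δ = +0.374°.
cos H₀ = −tan(+1.1°) tan(+0.374°) = -0.0001, H₀ = 1.5709 rad.
Bracket: H₀ sin φ sin δ + cos φ cos δ sin H₀ = 1.5709×0.01920×0.00653 + 0.99982×0.99998×1.00000 = 0.000197 + 0.999800 = 0.999997.
Q̄ = (S₀/π) × [bracket] = (2041/π) × 0.999997 = 649.7 W/m².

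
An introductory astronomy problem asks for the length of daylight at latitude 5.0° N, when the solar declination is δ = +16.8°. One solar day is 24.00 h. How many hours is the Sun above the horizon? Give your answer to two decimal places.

12.20 h

cos h₀ = −tan ϕ · tan δ = −tan(+5.0°) × tan(+16.800°) = -0.0264, so h₀ = 1.5972 rad = 91.51°.
Daylight = 2h₀/(2π) × 24.00 h = (1.5972/π) × 24.00 = 12.20 h.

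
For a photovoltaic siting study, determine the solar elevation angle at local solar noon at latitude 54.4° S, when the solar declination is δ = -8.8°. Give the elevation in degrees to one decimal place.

44.4°

At local noon the hour angle is zero, so the zenith angle equals |φ − δ| = |-54.4° − (-8.800°)| = 45.600°.
Elevation = 90° − 45.600° = 44.4°.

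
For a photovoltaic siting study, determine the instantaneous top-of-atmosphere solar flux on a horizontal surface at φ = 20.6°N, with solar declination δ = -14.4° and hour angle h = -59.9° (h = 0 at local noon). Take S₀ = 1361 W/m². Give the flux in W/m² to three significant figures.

cos θ_z = sin φ sin δ + cos φ cos δ cos h = -0.087499 + 0.454695 = 0.367196.
Flux = S₀ · cos θ_z = 1361 × 0.367196 = 499.8 W/m².

500 W/m²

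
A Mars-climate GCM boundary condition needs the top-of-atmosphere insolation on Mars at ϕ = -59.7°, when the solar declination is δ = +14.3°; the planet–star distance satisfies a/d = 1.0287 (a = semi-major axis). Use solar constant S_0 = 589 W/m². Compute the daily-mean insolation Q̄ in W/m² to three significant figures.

Q̄ ≈ 39.9 W/m²

cos h₀ = −tan(-59.7°) tan(+14.300°) = 0.4362, h₀ = 1.1194 rad.
Bracket: h₀ sin ϕ sin δ + cos ϕ cos δ sin h₀ = 1.1194×-0.86340×0.24700 + 0.50453×0.96902×0.89985 = -0.238723 + 0.439936 = 0.201213.
Inverse-square distance factor (a/d)² = 1.0287² = 1.058224.
Q̄ = (S_0/π) × 1.058224 × [bracket] = (589/π) × 1.058224 × 0.201213 = 39.92 W/m².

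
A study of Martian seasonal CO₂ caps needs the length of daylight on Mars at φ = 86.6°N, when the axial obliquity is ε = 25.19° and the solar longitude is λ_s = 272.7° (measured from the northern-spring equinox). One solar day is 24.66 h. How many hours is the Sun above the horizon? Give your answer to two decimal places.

0.00 h

Solar declination: sin δ = sin ε · sin λ_s = sin 25.19° × sin 272.7° = -0.42515, so δ = -25.160°.
cos H₀ = −tan φ · tan δ = 7.9062 ≥ 1, so the Sun never rises (polar night) and H₀ = 0.
Daylight = 2H₀/(2π) × 24.66 h = (0.0000/π) × 24.66 = 0.00 h.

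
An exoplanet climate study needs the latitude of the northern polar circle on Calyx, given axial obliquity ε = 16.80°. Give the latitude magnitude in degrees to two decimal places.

73.20°

The polar circle is the lowest latitude that experiences at least one full rotation of continuous daylight at the northern-summer solstice; it lies at |ϕ| = 90° − ε = 90° − 16.80° = 73.20°.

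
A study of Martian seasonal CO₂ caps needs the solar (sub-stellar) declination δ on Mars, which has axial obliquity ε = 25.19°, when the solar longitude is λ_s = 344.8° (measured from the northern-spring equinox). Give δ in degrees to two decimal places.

sin δ = sin ε · sin λ_s = sin 25.19° × sin 344.8° = -0.111593.
δ = arcsin(-0.111593) = -6.41°.

δ = -6.41°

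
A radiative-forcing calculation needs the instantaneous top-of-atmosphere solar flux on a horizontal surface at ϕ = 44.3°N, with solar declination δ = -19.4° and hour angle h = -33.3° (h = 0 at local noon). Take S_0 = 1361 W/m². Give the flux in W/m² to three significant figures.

452 W/m²

cos θ_z = sin ϕ sin δ + cos ϕ cos δ cos h = -0.231986 + 0.564218 = 0.332232.
Flux = S_0 · cos θ_z = 1361 × 0.332232 = 452.2 W/m².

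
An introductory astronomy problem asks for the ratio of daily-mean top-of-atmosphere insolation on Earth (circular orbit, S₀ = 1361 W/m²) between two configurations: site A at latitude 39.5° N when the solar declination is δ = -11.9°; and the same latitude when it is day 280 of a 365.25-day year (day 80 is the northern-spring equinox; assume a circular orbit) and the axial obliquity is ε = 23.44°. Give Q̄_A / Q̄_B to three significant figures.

Q̄_A / Q̄_B ≈ 0.858

— Configuration A (φ=+39.5°):
cos H₀ = −tan(+39.5°) tan(-11.900°) = 0.1737, H₀ = 1.3962 rad.
Bracket: H₀ sin φ sin δ + cos φ cos δ sin H₀ = 1.3962×0.63608×-0.20620 + 0.77162×0.97851×0.98480 = -0.183125 + 0.743561 = 0.560436.
Q̄ = (S₀/π) × [bracket] = (1361/π) × 0.560436 = 242.79 W/m².
— Configuration B (φ=+39.5°):
Solar longitude: λ_s = 360° × (280 − 80)/365.25 = 197.125°.
sin δ = sin 23.44° × sin 197.125° = -0.11713, so δ = -6.727°.
cos H₀ = −tan(+39.5°) tan(-6.727°) = 0.0972, H₀ = 1.4734 rad.
Bracket: H₀ sin φ sin δ + cos φ cos δ sin H₀ = 1.4734×0.63608×-0.11713 + 0.77162×0.99312×0.99526 = -0.109774 + 0.762679 = 0.652905.
Q̄ = (S₀/π) × [bracket] = (1361/π) × 0.652905 = 282.85 W/m².
Ratio Q̄_A / Q̄_B = 242.79 / 282.85 = 0.8584.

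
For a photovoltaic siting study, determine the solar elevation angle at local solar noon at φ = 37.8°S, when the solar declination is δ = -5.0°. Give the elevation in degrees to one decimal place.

57.2°

At local noon the hour angle is zero, so the zenith angle equals |φ − δ| = |-37.8° − (-5.000°)| = 32.800°.
Elevation = 90° − 32.800° = 57.2°.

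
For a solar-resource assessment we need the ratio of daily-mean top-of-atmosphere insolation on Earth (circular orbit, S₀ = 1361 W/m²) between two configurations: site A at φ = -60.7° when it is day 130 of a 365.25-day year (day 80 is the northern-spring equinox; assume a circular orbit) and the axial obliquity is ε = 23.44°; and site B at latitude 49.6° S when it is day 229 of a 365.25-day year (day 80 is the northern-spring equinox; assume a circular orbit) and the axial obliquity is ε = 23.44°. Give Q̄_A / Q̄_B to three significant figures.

Q̄_A / Q̄_B ≈ 0.329

— Configuration A (φ=-60.7°):
Solar longitude: λ_s = 360° × (130 − 80)/365.25 = 49.281°.
sin δ = sin 23.44° × sin 49.281° = 0.30149, so δ = +17.547°.
cos H₀ = −tan(-60.7°) tan(+17.547°) = 0.5635, H₀ = 0.9722 rad.
Bracket: H₀ sin φ sin δ + cos φ cos δ sin H₀ = 0.9722×-0.87207×0.30149 + 0.48938×0.95347×0.82613 = -0.255611 + 0.385480 = 0.129869.
Q̄ = (S₀/π) × [bracket] = (1361/π) × 0.129869 = 56.262 W/m².
— Configuration B (φ=-49.6°):
Solar longitude: λ_s = 360° × (229 − 80)/365.25 = 146.858°.
sin δ = sin 23.44° × sin 146.858° = 0.21748, so δ = +12.561°.
cos H₀ = −tan(-49.6°) tan(+12.561°) = 0.2618, H₀ = 1.3059 rad.
Bracket: H₀ sin φ sin δ + cos φ cos δ sin H₀ = 1.3059×-0.76154×0.21748 + 0.64812×0.97607×0.96512 = -0.216283 + 0.610545 = 0.394262.
Q̄ = (S₀/π) × [bracket] = (1361/π) × 0.394262 = 170.80 W/m².
Ratio Q̄_A / Q̄_B = 56.262 / 170.80 = 0.3294.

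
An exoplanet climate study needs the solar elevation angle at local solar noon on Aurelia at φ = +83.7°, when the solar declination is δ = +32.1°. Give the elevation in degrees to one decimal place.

38.4°

At local noon the hour angle is zero, so the zenith angle equals |φ − δ| = |+83.7° − (+32.100°)| = 51.600°.
Elevation = 90° − 51.600° = 38.4°.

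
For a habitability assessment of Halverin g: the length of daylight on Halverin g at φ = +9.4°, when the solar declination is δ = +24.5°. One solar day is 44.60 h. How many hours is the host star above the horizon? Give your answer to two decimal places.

cos H₀ = −tan φ · tan δ = −tan(+9.4°) × tan(+24.500°) = -0.0754, so H₀ = 1.6463 rad = 94.33°.
Daylight = 2H₀/(2π) × 44.60 h = (1.6463/π) × 44.60 = 23.37 h.

23.37 h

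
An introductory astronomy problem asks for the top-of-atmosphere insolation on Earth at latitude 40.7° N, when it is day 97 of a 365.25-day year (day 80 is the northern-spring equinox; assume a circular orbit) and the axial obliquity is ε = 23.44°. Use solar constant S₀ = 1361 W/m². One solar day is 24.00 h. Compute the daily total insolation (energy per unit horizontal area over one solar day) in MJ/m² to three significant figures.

Solar longitude: λ_s = 360° × (97 − 80)/365.25 = 16.756°.
sin δ = sin 23.44° × sin 16.756° = 0.11468, so δ = +6.585°.
cos H₀ = −tan(+40.7°) tan(+6.585°) = -0.0993, H₀ = 1.6703 rad.
Bracket: H₀ sin φ sin δ + cos φ cos δ sin H₀ = 1.6703×0.65210×0.11468 + 0.75813×0.99340×0.99506 = 0.124910 + 0.749406 = 0.874316.
Q̄ = (S₀/π) × [bracket] = (1361/π) × 0.874316 = 378.77 W/m².
Daily total = Q̄ × 24.00 h × 3600 s/h = 378.77 × 24.00 × 3600 / 10⁶ = 32.73 MJ/m².

32.7 MJ/m²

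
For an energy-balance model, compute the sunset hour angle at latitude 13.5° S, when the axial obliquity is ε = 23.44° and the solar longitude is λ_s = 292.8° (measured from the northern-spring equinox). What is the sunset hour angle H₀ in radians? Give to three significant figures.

H₀ = 1.67 rad

Solar declination: sin δ = sin ε · sin λ_s = sin 23.44° × sin 292.8° = -0.36671, so δ = -21.513°.
cos H₀ = −tan φ · tan δ = −tan(-13.5°) × tan(-21.513°) = -0.0946, so H₀ = 1.6656 rad = 95.43°.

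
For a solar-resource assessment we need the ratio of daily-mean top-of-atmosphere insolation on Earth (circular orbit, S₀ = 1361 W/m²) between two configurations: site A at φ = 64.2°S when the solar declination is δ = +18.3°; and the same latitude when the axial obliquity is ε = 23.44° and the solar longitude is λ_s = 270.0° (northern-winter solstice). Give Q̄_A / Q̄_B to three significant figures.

Q̄_A / Q̄_B ≈ 0.0618

— Configuration A (φ=-64.2°):
cos H₀ = −tan(-64.2°) tan(+18.300°) = 0.6841, H₀ = 0.8174 rad.
Bracket: H₀ sin φ sin δ + cos φ cos δ sin H₀ = 0.8174×-0.90032×0.31399 + 0.43523×0.94943×0.72937 = -0.231072 + 0.301391 = 0.070319.
Q̄ = (S₀/π) × [bracket] = (1361/π) × 0.070319 = 30.464 W/m².
— Configuration B (φ=-64.2°):
Solar declination: sin δ = sin ε · sin λ_s = sin 23.44° × sin 270.0° = -0.39779, so δ = -23.440°.
cos H₀ = −tan(-64.2°) tan(-23.440°) = -0.8969, H₀ = 2.6835 rad.
Bracket: H₀ sin φ sin δ + cos φ cos δ sin H₀ = 2.6835×-0.90032×-0.39779 + 0.43523×0.91748×0.44228 = 0.961064 + 0.176609 = 1.137673.
Q̄ = (S₀/π) × [bracket] = (1361/π) × 1.137673 = 492.86 W/m².
Ratio Q̄_A / Q̄_B = 30.464 / 492.86 = 0.06181.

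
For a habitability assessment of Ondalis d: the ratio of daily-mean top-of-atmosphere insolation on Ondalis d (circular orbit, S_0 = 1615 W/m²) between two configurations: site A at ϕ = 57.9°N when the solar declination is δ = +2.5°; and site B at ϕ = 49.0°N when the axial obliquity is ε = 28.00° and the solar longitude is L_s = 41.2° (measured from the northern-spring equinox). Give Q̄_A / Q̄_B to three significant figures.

— Configuration A (ϕ=+57.9°):
cos h₀ = −tan(+57.9°) tan(+2.500°) = -0.0696, h₀ = 1.6405 rad.
Bracket: h₀ sin ϕ sin δ + cos ϕ cos δ sin h₀ = 1.6405×0.84712×0.04362 + 0.53140×0.99905×0.99757 = 0.060619 + 0.529605 = 0.590224.
Q̄ = (S_0/π) × [bracket] = (1615/π) × 0.590224 = 303.42 W/m².
— Configuration B (ϕ=+49.0°):
Solar declination: sin δ = sin ε · sin L_s = sin 28.00° × sin 41.2° = 0.30924, so δ = +18.013°.
cos h₀ = −tan(+49.0°) tan(+18.013°) = -0.3741, h₀ = 1.9542 rad.
Bracket: h₀ sin ϕ sin δ + cos ϕ cos δ sin h₀ = 1.9542×0.75471×0.30924 + 0.65606×0.95099×0.92740 = 0.456084 + 0.578611 = 1.034695.
Q̄ = (S_0/π) × [bracket] = (1615/π) × 1.034695 = 531.91 W/m².
Ratio Q̄_A / Q̄_B = 303.42 / 531.91 = 0.5704.

Q̄_A / Q̄_B ≈ 0.570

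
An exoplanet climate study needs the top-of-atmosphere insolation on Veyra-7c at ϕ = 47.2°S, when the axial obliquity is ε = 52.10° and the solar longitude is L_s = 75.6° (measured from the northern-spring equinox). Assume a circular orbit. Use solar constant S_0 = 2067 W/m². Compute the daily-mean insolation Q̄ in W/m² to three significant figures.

Q̄ ≈ 0.00 W/m²

Solar declination: sin δ = sin ε · sin L_s = sin 52.10° × sin 75.6° = 0.76429, so δ = +49.844°.
cos h₀ = −tan(-47.2°) tan(+49.844°) = 1.2799 ≥ 1 ⇒ polar night, h₀ = 0 and Q̄ = 0.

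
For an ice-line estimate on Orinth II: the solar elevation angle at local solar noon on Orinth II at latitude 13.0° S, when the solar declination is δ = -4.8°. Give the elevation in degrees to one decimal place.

81.8°

At local noon the hour angle is zero, so the zenith angle equals |ϕ − δ| = |-13.0° − (-4.800°)| = 8.200°.
Elevation = 90° − 8.200° = 81.8°.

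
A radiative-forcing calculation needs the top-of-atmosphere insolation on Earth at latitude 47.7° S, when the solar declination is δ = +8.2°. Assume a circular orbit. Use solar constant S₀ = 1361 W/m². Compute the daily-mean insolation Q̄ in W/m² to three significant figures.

cos H₀ = −tan(-47.7°) tan(+8.200°) = 0.1584, H₀ = 1.4118 rad.
Bracket: H₀ sin φ sin δ + cos φ cos δ sin H₀ = 1.4118×-0.73963×0.14263 + 0.67301×0.98978×0.98738 = -0.148936 + 0.657725 = 0.508789.
Q̄ = (S₀/π) × [bracket] = (1361/π) × 0.508789 = 220.4 W/m².

Q̄ ≈ 220 W/m²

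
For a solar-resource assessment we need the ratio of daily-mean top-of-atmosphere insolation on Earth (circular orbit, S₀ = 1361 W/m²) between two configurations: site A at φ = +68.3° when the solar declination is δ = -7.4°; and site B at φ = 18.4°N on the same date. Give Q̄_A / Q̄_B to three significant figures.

— Configuration A (φ=+68.3°):
cos H₀ = −tan(+68.3°) tan(-7.400°) = 0.3264, H₀ = 1.2383 rad.
Bracket: H₀ sin φ sin δ + cos φ cos δ sin H₀ = 1.2383×0.92913×-0.12880 + 0.36975×0.99167×0.94524 = -0.148190 + 0.346591 = 0.198401.
Q̄ = (S₀/π) × [bracket] = (1361/π) × 0.198401 = 85.951 W/m².
— Configuration B (φ=+18.4°):
cos H₀ = −tan(+18.4°) tan(-7.400°) = 0.0432, H₀ = 1.5276 rad.
Bracket: H₀ sin φ sin δ + cos φ cos δ sin H₀ = 1.5276×0.31565×-0.12880 + 0.94888×0.99167×0.99907 = -0.062106 + 0.940101 = 0.877995.
Q̄ = (S₀/π) × [bracket] = (1361/π) × 0.877995 = 380.36 W/m².
Ratio Q̄_A / Q̄_B = 85.951 / 380.36 = 0.2260.

Q̄_A / Q̄_B ≈ 0.226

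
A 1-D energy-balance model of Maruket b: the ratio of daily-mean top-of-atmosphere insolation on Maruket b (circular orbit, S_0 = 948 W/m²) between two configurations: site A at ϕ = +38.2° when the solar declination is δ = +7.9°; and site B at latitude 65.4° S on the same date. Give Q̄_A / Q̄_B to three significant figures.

Q̄_A / Q̄_B ≈ 3.90

— Configuration A (ϕ=+38.2°):
cos h₀ = −tan(+38.2°) tan(+7.900°) = -0.1092, h₀ = 1.6802 rad.
Bracket: h₀ sin ϕ sin δ + cos ϕ cos δ sin h₀ = 1.6802×0.61841×0.13744 + 0.78586×0.99051×0.99402 = 0.142807 + 0.773747 = 0.916554.
Q̄ = (S_0/π) × [bracket] = (948/π) × 0.916554 = 276.58 W/m².
— Configuration B (ϕ=-65.4°):
cos h₀ = −tan(-65.4°) tan(+7.900°) = 0.3031, h₀ = 1.2629 rad.
Bracket: h₀ sin ϕ sin δ + cos ϕ cos δ sin h₀ = 1.2629×-0.90924×0.13744 + 0.41628×0.99051×0.95296 = -0.157819 + 0.392934 = 0.235115.
Q̄ = (S_0/π) × [bracket] = (948/π) × 0.235115 = 70.948 W/m².
Ratio Q̄_A / Q̄_B = 276.58 / 70.948 = 3.898.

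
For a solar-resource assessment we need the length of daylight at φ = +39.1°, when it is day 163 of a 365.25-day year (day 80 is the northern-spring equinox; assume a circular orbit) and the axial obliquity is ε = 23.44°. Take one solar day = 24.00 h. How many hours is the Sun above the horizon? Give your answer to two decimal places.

Solar longitude: λ_s = 360° × (163 − 80)/365.25 = 81.807°.
sin δ = sin 23.44° × sin 81.807° = 0.39373, so δ = +23.187°.
cos H₀ = −tan φ · tan δ = −tan(+39.1°) × tan(+23.187°) = -0.3481, so H₀ = 1.9263 rad = 110.37°.
Daylight = 2H₀/(2π) × 24.00 h = (1.9263/π) × 24.00 = 14.72 h.

14.72 h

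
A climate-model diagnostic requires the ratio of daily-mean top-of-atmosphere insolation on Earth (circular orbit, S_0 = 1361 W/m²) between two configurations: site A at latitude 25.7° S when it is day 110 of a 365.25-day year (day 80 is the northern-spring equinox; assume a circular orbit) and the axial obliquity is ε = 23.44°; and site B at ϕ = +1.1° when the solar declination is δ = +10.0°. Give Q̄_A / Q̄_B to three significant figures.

— Configuration A (ϕ=-25.7°):
Solar longitude: L_s = 360° × (110 − 80)/365.25 = 29.569°.
sin δ = sin 23.44° × sin 29.569° = 0.19630, so δ = +11.320°.
cos h₀ = −tan(-25.7°) tan(+11.320°) = 0.0963, h₀ = 1.4743 rad.
Bracket: h₀ sin ϕ sin δ + cos ϕ cos δ sin h₀ = 1.4743×-0.43366×0.19630 + 0.90108×0.98054×0.99535 = -0.125503 + 0.879436 = 0.753933.
Q̄ = (S_0/π) × [bracket] = (1361/π) × 0.753933 = 326.62 W/m².
— Configuration B (ϕ=+1.1°):
cos h₀ = −tan(+1.1°) tan(+10.000°) = -0.0034, h₀ = 1.5742 rad.
Bracket: h₀ sin ϕ sin δ + cos ϕ cos δ sin h₀ = 1.5742×0.01920×0.17365 + 0.99982×0.98481×0.99999 = 0.005249 + 0.984623 = 0.989872.
Q̄ = (S_0/π) × [bracket] = (1361/π) × 0.989872 = 428.83 W/m².
Ratio Q̄_A / Q̄_B = 326.62 / 428.83 = 0.7617.

Q̄_A / Q̄_B ≈ 0.762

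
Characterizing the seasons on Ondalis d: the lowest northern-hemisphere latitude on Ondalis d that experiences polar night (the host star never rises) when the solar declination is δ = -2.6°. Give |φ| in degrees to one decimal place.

Polar night requires cos H₀ = −tan φ tan δ ≥ 1, i.e. tan φ tan δ ≤ −1.
The boundary is |tan φ| · |tan δ| = 1, so |φ| = 90° − |δ| = 90° − 2.6° = 87.4° in the northern hemisphere.

|φ| = 87.4°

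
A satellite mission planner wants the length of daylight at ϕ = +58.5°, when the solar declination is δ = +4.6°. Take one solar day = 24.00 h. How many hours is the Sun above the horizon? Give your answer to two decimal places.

cos h₀ = −tan ϕ · tan δ = −tan(+58.5°) × tan(+4.600°) = -0.1313, so h₀ = 1.7025 rad = 97.54°.
Daylight = 2h₀/(2π) × 24.00 h = (1.7025/π) × 24.00 = 13.01 h.

13.01 h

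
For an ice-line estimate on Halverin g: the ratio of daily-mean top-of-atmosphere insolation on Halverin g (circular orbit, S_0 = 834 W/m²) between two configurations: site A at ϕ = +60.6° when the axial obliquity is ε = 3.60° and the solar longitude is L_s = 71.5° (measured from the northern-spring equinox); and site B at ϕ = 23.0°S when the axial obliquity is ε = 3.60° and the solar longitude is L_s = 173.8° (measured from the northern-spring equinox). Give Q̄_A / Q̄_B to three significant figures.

— Configuration A (ϕ=+60.6°):
Solar declination: sin δ = sin ε · sin L_s = sin 3.60° × sin 71.5° = 0.05955, so δ = +3.414°.
cos h₀ = −tan(+60.6°) tan(+3.414°) = -0.1059, h₀ = 1.6769 rad.
Bracket: h₀ sin ϕ sin δ + cos ϕ cos δ sin h₀ = 1.6769×0.87121×0.05955 + 0.49090×0.99823×0.99438 = 0.086999 + 0.487277 = 0.574276.
Q̄ = (S_0/π) × [bracket] = (834/π) × 0.574276 = 152.45 W/m².
— Configuration B (ϕ=-23.0°):
Solar declination: sin δ = sin ε · sin L_s = sin 3.60° × sin 173.8° = 0.00678, so δ = +0.389°.
cos h₀ = −tan(-23.0°) tan(+0.389°) = 0.0029, h₀ = 1.5679 rad.
Bracket: h₀ sin ϕ sin δ + cos ϕ cos δ sin h₀ = 1.5679×-0.39073×0.00678 + 0.92050×0.99998×1.00000 = -0.004154 + 0.920482 = 0.916328.
Q̄ = (S_0/π) × [bracket] = (834/π) × 0.916328 = 243.26 W/m².
Ratio Q̄_A / Q̄_B = 152.45 / 243.26 = 0.6267.

Q̄_A / Q̄_B ≈ 0.627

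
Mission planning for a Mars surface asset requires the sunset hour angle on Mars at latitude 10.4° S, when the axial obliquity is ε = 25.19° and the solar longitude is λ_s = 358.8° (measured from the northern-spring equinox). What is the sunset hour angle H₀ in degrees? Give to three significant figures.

Solar declination: sin δ = sin ε · sin λ_s = sin 25.19° × sin 358.8° = -0.00891, so δ = -0.511°.
cos H₀ = −tan φ · tan δ = −tan(-10.4°) × tan(-0.511°) = -0.0016, so H₀ = 1.5724 rad = 90.09°.

H₀ = 90.1°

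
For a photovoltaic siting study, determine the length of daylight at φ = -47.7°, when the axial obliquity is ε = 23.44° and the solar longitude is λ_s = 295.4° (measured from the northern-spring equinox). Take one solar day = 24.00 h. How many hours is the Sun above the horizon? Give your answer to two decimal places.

Solar declination: sin δ = sin ε · sin λ_s = sin 23.44° × sin 295.4° = -0.35934, so δ = -21.059°.
cos H₀ = −tan φ · tan δ = −tan(-47.7°) × tan(-21.059°) = -0.4232, so H₀ = 2.0077 rad = 115.03°.
Daylight = 2H₀/(2π) × 24.00 h = (2.0077/π) × 24.00 = 15.34 h.

15.34 h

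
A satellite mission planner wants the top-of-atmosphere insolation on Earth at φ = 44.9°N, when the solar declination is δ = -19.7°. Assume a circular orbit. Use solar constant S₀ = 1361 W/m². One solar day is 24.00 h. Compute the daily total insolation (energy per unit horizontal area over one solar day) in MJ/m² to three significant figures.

cos H₀ = −tan(+44.9°) tan(-19.700°) = 0.3568, H₀ = 1.2060 rad.
Bracket: H₀ sin φ sin δ + cos φ cos δ sin H₀ = 1.2060×0.70587×-0.33710 + 0.70834×0.94147×0.93418 = -0.286966 + 0.622987 = 0.336021.
Q̄ = (S₀/π) × [bracket] = (1361/π) × 0.336021 = 145.57 W/m².
Daily total = Q̄ × 24.00 h × 3600 s/h = 145.57 × 24.00 × 3600 / 10⁶ = 12.58 MJ/m².

12.6 MJ/m²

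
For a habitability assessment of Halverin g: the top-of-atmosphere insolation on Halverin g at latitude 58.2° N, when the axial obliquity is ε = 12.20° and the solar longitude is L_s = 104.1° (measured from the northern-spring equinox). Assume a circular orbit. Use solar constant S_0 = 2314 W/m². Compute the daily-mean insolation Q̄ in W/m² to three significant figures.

Solar declination: sin δ = sin ε · sin L_s = sin 12.20° × sin 104.1° = 0.20496, so δ = +11.827°.
cos h₀ = −tan(+58.2°) tan(+11.827°) = -0.3377, h₀ = 1.9153 rad.
Bracket: h₀ sin ϕ sin δ + cos ϕ cos δ sin h₀ = 1.9153×0.84989×0.20496 + 0.52696×0.97877×0.94124 = 0.333633 + 0.485466 = 0.819099.
Q̄ = (S_0/π) × [bracket] = (2314/π) × 0.819099 = 603.3 W/m².

Q̄ ≈ 603 W/m²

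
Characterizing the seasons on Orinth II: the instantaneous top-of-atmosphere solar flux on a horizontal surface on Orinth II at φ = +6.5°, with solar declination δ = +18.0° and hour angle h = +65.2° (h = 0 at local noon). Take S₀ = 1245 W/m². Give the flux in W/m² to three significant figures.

537 W/m²

cos θ_z = sin φ sin δ + cos φ cos δ cos h = 0.034982 + 0.396358 = 0.431340.
Flux = S₀ · cos θ_z = 1245 × 0.431340 = 537.0 W/m².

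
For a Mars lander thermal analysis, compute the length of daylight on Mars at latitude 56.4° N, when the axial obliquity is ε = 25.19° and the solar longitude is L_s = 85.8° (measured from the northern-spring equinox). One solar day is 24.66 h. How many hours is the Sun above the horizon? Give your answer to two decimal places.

Solar declination: sin δ = sin ε · sin L_s = sin 25.19° × sin 85.8° = 0.42448, so δ = +25.118°.
cos h₀ = −tan ϕ · tan δ = −tan(+56.4°) × tan(+25.118°) = -0.7056, so h₀ = 2.3541 rad = 134.88°.
Daylight = 2h₀/(2π) × 24.66 h = (2.3541/π) × 24.66 = 18.48 h.

18.48 h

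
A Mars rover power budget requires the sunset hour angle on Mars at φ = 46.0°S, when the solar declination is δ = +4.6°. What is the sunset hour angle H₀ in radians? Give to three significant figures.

H₀ = 1.49 rad

cos H₀ = −tan φ · tan δ = −tan(-46.0°) × tan(+4.600°) = 0.0833, so H₀ = 1.4874 rad = 85.22°.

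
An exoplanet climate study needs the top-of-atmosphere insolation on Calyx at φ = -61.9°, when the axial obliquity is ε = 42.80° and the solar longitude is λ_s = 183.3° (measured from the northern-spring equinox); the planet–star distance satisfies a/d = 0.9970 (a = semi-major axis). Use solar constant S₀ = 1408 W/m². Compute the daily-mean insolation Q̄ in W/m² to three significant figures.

Q̄ ≈ 234 W/m²

Solar declination: sin δ = sin ε · sin λ_s = sin 42.80° × sin 183.3° = -0.03911, so δ = -2.241°.
cos H₀ = −tan(-61.9°) tan(-2.241°) = -0.0733, H₀ = 1.6442 rad.
Bracket: H₀ sin φ sin δ + cos φ cos δ sin H₀ = 1.6442×-0.88213×-0.03911 + 0.47101×0.99923×0.99731 = 0.056725 + 0.469381 = 0.526106.
Inverse-square distance factor (a/d)² = 0.9970² = 0.994009.
Q̄ = (S₀/π) × 0.994009 × [bracket] = (1408/π) × 0.994009 × 0.526106 = 234.4 W/m².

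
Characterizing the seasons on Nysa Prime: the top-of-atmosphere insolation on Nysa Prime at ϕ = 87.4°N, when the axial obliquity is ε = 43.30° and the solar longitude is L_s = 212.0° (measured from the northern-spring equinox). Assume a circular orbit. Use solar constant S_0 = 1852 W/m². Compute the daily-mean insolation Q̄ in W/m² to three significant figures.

Q̄ ≈ 0.00 W/m²

Solar declination: sin δ = sin ε · sin L_s = sin 43.30° × sin 212.0° = -0.36343, so δ = -21.311°.
cos h₀ = −tan(+87.4°) tan(-21.311°) = 8.5907 ≥ 1 ⇒ polar night, h₀ = 0 and Q̄ = 0.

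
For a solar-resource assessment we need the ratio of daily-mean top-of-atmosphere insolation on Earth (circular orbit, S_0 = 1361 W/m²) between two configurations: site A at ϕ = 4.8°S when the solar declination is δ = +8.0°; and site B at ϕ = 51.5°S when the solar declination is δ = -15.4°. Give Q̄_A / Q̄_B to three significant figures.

— Configuration A (ϕ=-4.8°):
cos h₀ = −tan(-4.8°) tan(+8.000°) = 0.0118, h₀ = 1.5590 rad.
Bracket: h₀ sin ϕ sin δ + cos ϕ cos δ sin h₀ = 1.5590×-0.08368×0.13917 + 0.99649×0.99027×0.99993 = -0.018156 + 0.986725 = 0.968569.
Q̄ = (S_0/π) × [bracket] = (1361/π) × 0.968569 = 419.60 W/m².
— Configuration B (ϕ=-51.5°):
cos h₀ = −tan(-51.5°) tan(-15.400°) = -0.3463, h₀ = 1.9244 rad.
Bracket: h₀ sin ϕ sin δ + cos ϕ cos δ sin h₀ = 1.9244×-0.78261×-0.26556 + 0.62251×0.96410×0.93813 = 0.399948 + 0.563030 = 0.962978.
Q̄ = (S_0/π) × [bracket] = (1361/π) × 0.962978 = 417.18 W/m².
Ratio Q̄_A / Q̄_B = 419.60 / 417.18 = 1.006.

Q̄_A / Q̄_B ≈ 1.01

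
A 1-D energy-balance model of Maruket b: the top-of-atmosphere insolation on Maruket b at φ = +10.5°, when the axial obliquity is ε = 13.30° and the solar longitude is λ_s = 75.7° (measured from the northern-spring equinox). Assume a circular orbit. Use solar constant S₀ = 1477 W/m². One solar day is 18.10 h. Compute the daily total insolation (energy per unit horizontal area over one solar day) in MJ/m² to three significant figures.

31.3 MJ/m²

Solar declination: sin δ = sin ε · sin λ_s = sin 13.30° × sin 75.7° = 0.22292, so δ = +12.881°.
cos H₀ = −tan(+10.5°) tan(+12.881°) = -0.0424, H₀ = 1.6132 rad.
Bracket: H₀ sin φ sin δ + cos φ cos δ sin H₀ = 1.6132×0.18224×0.22292 + 0.98325×0.97484×0.99910 = 0.065536 + 0.957649 = 1.023185.
Q̄ = (S₀/π) × [bracket] = (1477/π) × 1.023185 = 481.04 W/m².
Daily total = Q̄ × 18.10 h × 3600 s/h = 481.04 × 18.10 × 3600 / 10⁶ = 31.34 MJ/m².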